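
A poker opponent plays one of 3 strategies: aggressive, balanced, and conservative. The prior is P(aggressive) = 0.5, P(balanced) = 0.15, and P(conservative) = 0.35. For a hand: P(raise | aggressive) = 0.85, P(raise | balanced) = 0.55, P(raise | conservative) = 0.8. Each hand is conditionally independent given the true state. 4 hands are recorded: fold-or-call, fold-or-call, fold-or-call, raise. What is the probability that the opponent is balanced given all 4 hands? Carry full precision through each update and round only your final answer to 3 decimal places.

After 'fold-or-call': normaliser = 0.15·0.5000 + 0.45·0.1500 + 0.2·0.3500; P(aggressive) ≈ 0.3529, P(balanced) ≈ 0.3176, P(conservative) ≈ 0.3294
After 'fold-or-call': normaliser = 0.15·0.3529 + 0.45·0.3176 + 0.2·0.3294; P(aggressive) ≈ 0.2022, P(balanced) ≈ 0.5461, P(conservative) ≈ 0.2517
After 'fold-or-call': normaliser = 0.15·0.2022 + 0.45·0.5461 + 0.2·0.2517; P(aggressive) ≈ 0.0929, P(balanced) ≈ 0.7528, P(conservative) ≈ 0.1542
After 'raise': normaliser = 0.85·0.0929 + 0.55·0.7528 + 0.8·0.1542; P(aggressive) ≈ 0.1282, P(balanced) ≈ 0.6717, P(conservative) ≈ 0.2001

0.672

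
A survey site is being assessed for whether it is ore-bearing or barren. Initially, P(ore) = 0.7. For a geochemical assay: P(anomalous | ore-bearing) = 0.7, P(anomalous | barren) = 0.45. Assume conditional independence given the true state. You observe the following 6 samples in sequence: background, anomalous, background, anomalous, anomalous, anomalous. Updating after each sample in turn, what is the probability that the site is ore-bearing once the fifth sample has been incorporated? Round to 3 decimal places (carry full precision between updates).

After 'background': P(ore) = 0.3·0.7000 / (0.3·0.7000 + 0.55·0.3000) ≈ 0.5600
After 'anomalous': P(ore) = 0.7·0.5600 / (0.7·0.5600 + 0.45·0.4400) ≈ 0.6644
After 'background': P(ore) = 0.3·0.6644 / (0.3·0.6644 + 0.55·0.3356) ≈ 0.5192
After 'anomalous': P(ore) = 0.7·0.5192 / (0.7·0.5192 + 0.45·0.4808) ≈ 0.6268
After 'anomalous': P(ore) = 0.7·0.6268 / (0.7·0.6268 + 0.45·0.3732) ≈ 0.7232

0.723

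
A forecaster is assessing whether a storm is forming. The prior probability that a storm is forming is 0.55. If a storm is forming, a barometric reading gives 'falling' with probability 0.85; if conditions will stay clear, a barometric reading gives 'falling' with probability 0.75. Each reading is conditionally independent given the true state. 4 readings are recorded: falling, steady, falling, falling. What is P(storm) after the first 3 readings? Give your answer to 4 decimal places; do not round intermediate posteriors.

Apply Bayes' rule sequentially, carrying P(storm) forward.
After 'falling': P(storm) = 0.85·0.5500 / (0.85·0.5500 + 0.75·0.4500) ≈ 0.5807
After 'steady': P(storm) = 0.15·0.5807 / (0.15·0.5807 + 0.25·0.4193) ≈ 0.4539
After 'falling': P(storm) = 0.85·0.4539 / (0.85·0.4539 + 0.75·0.5461) ≈ 0.4850

0.4850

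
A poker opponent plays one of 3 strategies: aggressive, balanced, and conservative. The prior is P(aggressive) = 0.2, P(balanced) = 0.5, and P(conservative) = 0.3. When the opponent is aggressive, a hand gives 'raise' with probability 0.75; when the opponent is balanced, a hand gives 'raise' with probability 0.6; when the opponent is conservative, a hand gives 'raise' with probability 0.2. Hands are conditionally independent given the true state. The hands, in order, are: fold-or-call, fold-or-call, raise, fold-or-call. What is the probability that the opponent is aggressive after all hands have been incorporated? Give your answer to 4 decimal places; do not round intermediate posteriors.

After 'fold-or-call': normaliser = 0.25·0.2000 + 0.4·0.5000 + 0.8·0.3000; P(aggressive) ≈ 0.1020, P(balanced) ≈ 0.4082, P(conservative) ≈ 0.4898
After 'fold-or-call': normaliser = 0.25·0.1020 + 0.4·0.4082 + 0.8·0.4898; P(aggressive) ≈ 0.0439, P(balanced) ≈ 0.2812, P(conservative) ≈ 0.6749
After 'raise': normaliser = 0.75·0.0439 + 0.6·0.2812 + 0.2·0.6749; P(aggressive) ≈ 0.0979, P(balanced) ≈ 0.5012, P(conservative) ≈ 0.4009
After 'fold-or-call': normaliser = 0.25·0.0979 + 0.4·0.5012 + 0.8·0.4009; P(aggressive) ≈ 0.0448, P(balanced) ≈ 0.3674, P(conservative) ≈ 0.5878

0.0448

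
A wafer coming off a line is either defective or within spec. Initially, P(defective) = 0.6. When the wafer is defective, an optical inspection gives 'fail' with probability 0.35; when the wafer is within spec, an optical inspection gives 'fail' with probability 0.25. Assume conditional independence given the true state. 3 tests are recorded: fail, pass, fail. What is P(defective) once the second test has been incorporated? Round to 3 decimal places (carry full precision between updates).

0.645

After 'fail': P(defective) = 0.35·0.6000 / (0.35·0.6000 + 0.25·0.4000) ≈ 0.6774
After 'pass': P(defective) = 0.65·0.6774 / (0.65·0.6774 + 0.75·0.3226) ≈ 0.6454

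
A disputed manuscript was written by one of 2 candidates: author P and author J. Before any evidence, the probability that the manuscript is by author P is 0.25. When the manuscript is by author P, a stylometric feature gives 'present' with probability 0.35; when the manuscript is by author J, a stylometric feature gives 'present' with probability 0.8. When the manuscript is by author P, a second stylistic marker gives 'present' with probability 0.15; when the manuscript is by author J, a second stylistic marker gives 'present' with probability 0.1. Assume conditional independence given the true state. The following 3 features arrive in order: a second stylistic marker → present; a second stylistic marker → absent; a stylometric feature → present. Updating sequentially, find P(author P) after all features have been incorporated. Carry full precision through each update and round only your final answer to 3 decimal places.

0.171

After a second stylistic marker='present': P(author P) = 0.15·0.2500 / (0.15·0.2500 + 0.1·0.7500) ≈ 0.3333
After a second stylistic marker='absent': P(author P) = 0.85·0.3333 / (0.85·0.3333 + 0.9·0.6667) ≈ 0.3208
After a stylometric feature='present': P(author P) = 0.35·0.3208 / (0.35·0.3208 + 0.8·0.6792) ≈ 0.1712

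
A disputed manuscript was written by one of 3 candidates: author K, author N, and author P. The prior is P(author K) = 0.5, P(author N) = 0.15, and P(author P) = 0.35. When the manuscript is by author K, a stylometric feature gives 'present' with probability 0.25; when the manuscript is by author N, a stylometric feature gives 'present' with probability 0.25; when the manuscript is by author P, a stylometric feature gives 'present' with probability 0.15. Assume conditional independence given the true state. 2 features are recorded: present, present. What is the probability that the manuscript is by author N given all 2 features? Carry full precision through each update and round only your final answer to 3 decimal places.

After 'present': normaliser = 0.25·0.5000 + 0.25·0.1500 + 0.15·0.3500; P(author K) ≈ 0.5814, P(author N) ≈ 0.1744, P(author P) ≈ 0.2442
After 'present': normaliser = 0.25·0.5814 + 0.25·0.1744 + 0.15·0.2442; P(author K) ≈ 0.6443, P(author N) ≈ 0.1933, P(author P) ≈ 0.1624

0.193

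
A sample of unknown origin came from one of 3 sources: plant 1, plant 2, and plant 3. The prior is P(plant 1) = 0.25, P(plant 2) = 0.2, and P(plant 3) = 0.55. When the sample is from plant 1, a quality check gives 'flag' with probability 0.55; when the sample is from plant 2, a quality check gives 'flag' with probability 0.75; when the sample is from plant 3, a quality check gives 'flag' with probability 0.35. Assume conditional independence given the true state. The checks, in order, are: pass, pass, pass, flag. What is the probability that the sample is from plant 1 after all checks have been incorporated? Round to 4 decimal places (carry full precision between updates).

0.1850

After 'pass': normaliser = 0.45·0.2500 + 0.25·0.2000 + 0.65·0.5500; P(plant 1) ≈ 0.2163, P(plant 2) ≈ 0.0962, P(plant 3) ≈ 0.6875
After 'pass': normaliser = 0.45·0.2163 + 0.25·0.0962 + 0.65·0.6875; P(plant 1) ≈ 0.1713, P(plant 2) ≈ 0.0423, P(plant 3) ≈ 0.7864
After 'pass': normaliser = 0.45·0.1713 + 0.25·0.0423 + 0.65·0.7864; P(plant 1) ≈ 0.1287, P(plant 2) ≈ 0.0177, P(plant 3) ≈ 0.8536
After 'flag': normaliser = 0.55·0.1287 + 0.75·0.0177 + 0.35·0.8536; P(plant 1) ≈ 0.1850, P(plant 2) ≈ 0.0346, P(plant 3) ≈ 0.7804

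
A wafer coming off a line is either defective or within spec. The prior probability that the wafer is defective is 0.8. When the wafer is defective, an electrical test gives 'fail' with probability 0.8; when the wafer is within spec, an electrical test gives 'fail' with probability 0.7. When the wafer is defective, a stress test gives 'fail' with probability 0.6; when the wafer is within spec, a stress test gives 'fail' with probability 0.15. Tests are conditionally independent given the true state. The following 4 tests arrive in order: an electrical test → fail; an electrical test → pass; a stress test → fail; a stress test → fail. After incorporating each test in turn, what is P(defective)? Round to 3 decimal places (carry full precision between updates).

After an electrical test='fail': P(defective) = 0.8·0.8000 / (0.8·0.8000 + 0.7·0.2000) ≈ 0.8205
After an electrical test='pass': P(defective) = 0.2·0.8205 / (0.2·0.8205 + 0.3·0.1795) ≈ 0.7529
After a stress test='fail': P(defective) = 0.6·0.7529 / (0.6·0.7529 + 0.15·0.2471) ≈ 0.9242
After a stress test='fail': P(defective) = 0.6·0.9242 / (0.6·0.9242 + 0.15·0.0758) ≈ 0.9799

0.980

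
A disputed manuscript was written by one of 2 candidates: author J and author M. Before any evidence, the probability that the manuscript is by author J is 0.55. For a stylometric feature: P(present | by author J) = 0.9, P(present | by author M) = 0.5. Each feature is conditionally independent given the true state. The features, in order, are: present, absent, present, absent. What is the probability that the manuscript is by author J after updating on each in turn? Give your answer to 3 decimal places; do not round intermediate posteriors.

After 'present': P(author J) = 0.9·0.5500 / (0.9·0.5500 + 0.5·0.4500) ≈ 0.6875
After 'absent': P(author J) = 0.1·0.6875 / (0.1·0.6875 + 0.5·0.3125) ≈ 0.3056
After 'present': P(author J) = 0.9·0.3056 / (0.9·0.3056 + 0.5·0.6944) ≈ 0.4420
After 'absent': P(author J) = 0.1·0.4420 / (0.1·0.4420 + 0.5·0.5580) ≈ 0.1367

0.137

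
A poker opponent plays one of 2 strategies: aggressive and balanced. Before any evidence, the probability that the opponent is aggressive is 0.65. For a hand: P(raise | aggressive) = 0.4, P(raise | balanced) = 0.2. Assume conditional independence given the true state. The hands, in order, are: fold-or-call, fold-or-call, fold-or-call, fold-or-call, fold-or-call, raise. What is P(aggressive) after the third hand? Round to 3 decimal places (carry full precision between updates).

0.439

After 'fold-or-call': P(aggressive) = 0.6·0.6500 / (0.6·0.6500 + 0.8·0.3500) ≈ 0.5821
After 'fold-or-call': P(aggressive) = 0.6·0.5821 / (0.6·0.5821 + 0.8·0.4179) ≈ 0.5109
After 'fold-or-call': P(aggressive) = 0.6·0.5109 / (0.6·0.5109 + 0.8·0.4891) ≈ 0.4393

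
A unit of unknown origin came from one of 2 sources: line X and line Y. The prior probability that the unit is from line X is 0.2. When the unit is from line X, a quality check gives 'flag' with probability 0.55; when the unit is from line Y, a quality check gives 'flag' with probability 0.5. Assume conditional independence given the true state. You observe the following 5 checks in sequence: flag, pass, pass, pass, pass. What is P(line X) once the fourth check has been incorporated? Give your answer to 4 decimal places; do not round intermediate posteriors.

After 'flag': P(line X) = 0.55·0.2000 / (0.55·0.2000 + 0.5·0.8000) ≈ 0.2157
After 'pass': P(line X) = 0.45·0.2157 / (0.45·0.2157 + 0.5·0.7843) ≈ 0.1984
After 'pass': P(line X) = 0.45·0.1984 / (0.45·0.1984 + 0.5·0.8016) ≈ 0.1822
After 'pass': P(line X) = 0.45·0.1822 / (0.45·0.1822 + 0.5·0.8178) ≈ 0.1670

0.1670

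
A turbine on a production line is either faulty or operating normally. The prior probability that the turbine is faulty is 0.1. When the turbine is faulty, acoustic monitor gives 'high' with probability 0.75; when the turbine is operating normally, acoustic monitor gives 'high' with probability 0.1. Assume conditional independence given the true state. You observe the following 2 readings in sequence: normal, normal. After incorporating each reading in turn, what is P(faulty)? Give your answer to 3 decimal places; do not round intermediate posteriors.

Each posterior becomes the prior for the next update.
After 'normal': P(faulty) = 0.25·0.1000 / (0.25·0.1000 + 0.9·0.9000) ≈ 0.0299
After 'normal': P(faulty) = 0.25·0.0299 / (0.25·0.0299 + 0.9·0.9701) ≈ 0.0085

0.009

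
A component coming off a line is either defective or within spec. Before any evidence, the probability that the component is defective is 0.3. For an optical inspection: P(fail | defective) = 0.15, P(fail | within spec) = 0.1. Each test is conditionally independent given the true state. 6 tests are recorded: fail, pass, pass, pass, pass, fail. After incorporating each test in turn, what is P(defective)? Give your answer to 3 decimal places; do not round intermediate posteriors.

Apply Bayes' rule sequentially, carrying P(defective) forward.
After 'fail': P(defective) = 0.15·0.3000 / (0.15·0.3000 + 0.1·0.7000) ≈ 0.3913
After 'pass': P(defective) = 0.85·0.3913 / (0.85·0.3913 + 0.9·0.6087) ≈ 0.3778
After 'pass': P(defective) = 0.85·0.3778 / (0.85·0.3778 + 0.9·0.6222) ≈ 0.3644
After 'pass': P(defective) = 0.85·0.3644 / (0.85·0.3644 + 0.9·0.6356) ≈ 0.3513
After 'pass': P(defective) = 0.85·0.3513 / (0.85·0.3513 + 0.9·0.6487) ≈ 0.3384
After 'fail': P(defective) = 0.15·0.3384 / (0.15·0.3384 + 0.1·0.6616) ≈ 0.4341

0.434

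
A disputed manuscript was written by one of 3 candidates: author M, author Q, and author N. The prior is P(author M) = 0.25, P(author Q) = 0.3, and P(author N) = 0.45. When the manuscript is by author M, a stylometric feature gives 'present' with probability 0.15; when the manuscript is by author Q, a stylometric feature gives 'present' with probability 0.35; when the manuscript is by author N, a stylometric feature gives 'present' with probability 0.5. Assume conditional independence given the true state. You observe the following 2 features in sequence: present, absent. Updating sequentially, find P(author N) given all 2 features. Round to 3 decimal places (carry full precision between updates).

After 'present': normaliser = 0.15·0.2500 + 0.35·0.3000 + 0.5·0.4500; P(author M) ≈ 0.1020, P(author Q) ≈ 0.2857, P(author N) ≈ 0.6122
After 'absent': normaliser = 0.85·0.1020 + 0.65·0.2857 + 0.5·0.6122; P(author M) ≈ 0.1499, P(author Q) ≈ 0.3210, P(author N) ≈ 0.5291

0.529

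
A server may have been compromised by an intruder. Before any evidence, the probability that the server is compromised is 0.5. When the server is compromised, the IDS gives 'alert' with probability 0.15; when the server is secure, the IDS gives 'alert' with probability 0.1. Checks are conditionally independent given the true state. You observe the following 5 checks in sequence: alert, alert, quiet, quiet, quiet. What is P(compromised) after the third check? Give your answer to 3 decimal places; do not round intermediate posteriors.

0.680

Each posterior becomes the prior for the next update.
After 'alert': P(compromised) = 0.15·0.5000 / (0.15·0.5000 + 0.1·0.5000) ≈ 0.6000
After 'alert': P(compromised) = 0.15·0.6000 / (0.15·0.6000 + 0.1·0.4000) ≈ 0.6923
After 'quiet': P(compromised) = 0.85·0.6923 / (0.85·0.6923 + 0.9·0.3077) ≈ 0.6800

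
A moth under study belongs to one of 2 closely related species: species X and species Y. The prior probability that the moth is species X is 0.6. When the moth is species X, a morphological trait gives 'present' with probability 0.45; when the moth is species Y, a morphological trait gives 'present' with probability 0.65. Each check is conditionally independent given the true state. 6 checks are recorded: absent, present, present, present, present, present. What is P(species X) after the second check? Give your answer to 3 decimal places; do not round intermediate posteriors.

After 'absent': P(species X) = 0.55·0.6000 / (0.55·0.6000 + 0.35·0.4000) ≈ 0.7021
After 'present': P(species X) = 0.45·0.7021 / (0.45·0.7021 + 0.65·0.2979) ≈ 0.6200

0.620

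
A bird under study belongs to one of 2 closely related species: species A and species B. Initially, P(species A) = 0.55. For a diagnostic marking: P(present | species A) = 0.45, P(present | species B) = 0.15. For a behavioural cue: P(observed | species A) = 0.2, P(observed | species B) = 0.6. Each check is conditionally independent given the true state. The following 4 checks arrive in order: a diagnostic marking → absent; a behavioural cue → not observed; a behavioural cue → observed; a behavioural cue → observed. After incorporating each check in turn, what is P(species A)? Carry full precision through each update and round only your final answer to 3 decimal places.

0.149

Apply Bayes' rule sequentially, carrying P(species A) forward.
After a diagnostic marking='absent': P(species A) = 0.55·0.5500 / (0.55·0.5500 + 0.85·0.4500) ≈ 0.4416
After a behavioural cue='not observed': P(species A) = 0.8·0.4416 / (0.8·0.4416 + 0.4·0.5584) ≈ 0.6127
After a behavioural cue='observed': P(species A) = 0.2·0.6127 / (0.2·0.6127 + 0.6·0.3873) ≈ 0.3452
After a behavioural cue='observed': P(species A) = 0.2·0.3452 / (0.2·0.3452 + 0.6·0.6548) ≈ 0.1495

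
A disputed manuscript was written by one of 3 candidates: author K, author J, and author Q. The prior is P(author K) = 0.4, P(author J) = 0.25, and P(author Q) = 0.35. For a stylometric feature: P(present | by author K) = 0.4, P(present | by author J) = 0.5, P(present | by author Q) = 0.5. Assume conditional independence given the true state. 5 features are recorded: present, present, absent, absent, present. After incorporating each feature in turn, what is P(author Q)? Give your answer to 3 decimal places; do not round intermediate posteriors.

After 'present': normaliser = 0.4·0.4000 + 0.5·0.2500 + 0.5·0.3500; P(author K) ≈ 0.3478, P(author J) ≈ 0.2717, P(author Q) ≈ 0.3804
After 'present': normaliser = 0.4·0.3478 + 0.5·0.2717 + 0.5·0.3804; P(author K) ≈ 0.2991, P(author J) ≈ 0.2921, P(author Q) ≈ 0.4089
After 'absent': normaliser = 0.6·0.2991 + 0.5·0.2921 + 0.5·0.4089; P(author K) ≈ 0.3386, P(author J) ≈ 0.2756, P(author Q) ≈ 0.3858
After 'absent': normaliser = 0.6·0.3386 + 0.5·0.2756 + 0.5·0.3858; P(author K) ≈ 0.3806, P(author J) ≈ 0.2581, P(author Q) ≈ 0.3613
After 'present': normaliser = 0.4·0.3806 + 0.5·0.2581 + 0.5·0.3613; P(author K) ≈ 0.3295, P(author J) ≈ 0.2794, P(author Q) ≈ 0.3911

0.391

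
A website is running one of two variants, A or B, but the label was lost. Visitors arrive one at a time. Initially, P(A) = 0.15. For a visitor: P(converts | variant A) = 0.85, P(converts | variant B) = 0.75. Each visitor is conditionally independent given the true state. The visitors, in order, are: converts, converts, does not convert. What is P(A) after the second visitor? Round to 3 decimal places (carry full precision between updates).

0.185

Each posterior becomes the prior for the next update.
After 'converts': P(A) = 0.85·0.1500 / (0.85·0.1500 + 0.75·0.8500) ≈ 0.1667
After 'converts': P(A) = 0.85·0.1667 / (0.85·0.1667 + 0.75·0.8333) ≈ 0.1848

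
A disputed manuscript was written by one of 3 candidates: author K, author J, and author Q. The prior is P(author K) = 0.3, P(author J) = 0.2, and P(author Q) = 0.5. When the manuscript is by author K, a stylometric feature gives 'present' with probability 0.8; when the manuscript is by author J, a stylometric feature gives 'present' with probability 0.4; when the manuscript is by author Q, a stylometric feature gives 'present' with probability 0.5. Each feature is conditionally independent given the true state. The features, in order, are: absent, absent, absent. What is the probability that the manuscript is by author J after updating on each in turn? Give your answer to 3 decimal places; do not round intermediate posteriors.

0.400

After 'absent': normaliser = 0.2·0.3000 + 0.6·0.2000 + 0.5·0.5000; P(author K) ≈ 0.1395, P(author J) ≈ 0.2791, P(author Q) ≈ 0.5814
After 'absent': normaliser = 0.2·0.1395 + 0.6·0.2791 + 0.5·0.5814; P(author K) ≈ 0.0574, P(author J) ≈ 0.3445, P(author Q) ≈ 0.5981
After 'absent': normaliser = 0.2·0.0574 + 0.6·0.3445 + 0.5·0.5981; P(author K) ≈ 0.0222, P(author J) ≈ 0.3996, P(author Q) ≈ 0.5782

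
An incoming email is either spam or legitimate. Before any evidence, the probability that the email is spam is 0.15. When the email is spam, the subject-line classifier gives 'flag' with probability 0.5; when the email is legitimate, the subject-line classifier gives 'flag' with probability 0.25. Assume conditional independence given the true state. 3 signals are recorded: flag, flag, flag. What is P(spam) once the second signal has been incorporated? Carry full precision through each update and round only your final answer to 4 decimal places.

0.4138

Apply Bayes' rule sequentially, carrying P(spam) forward.
After 'flag': P(spam) = 0.5·0.1500 / (0.5·0.1500 + 0.25·0.8500) ≈ 0.2609
After 'flag': P(spam) = 0.5·0.2609 / (0.5·0.2609 + 0.25·0.7391) ≈ 0.4138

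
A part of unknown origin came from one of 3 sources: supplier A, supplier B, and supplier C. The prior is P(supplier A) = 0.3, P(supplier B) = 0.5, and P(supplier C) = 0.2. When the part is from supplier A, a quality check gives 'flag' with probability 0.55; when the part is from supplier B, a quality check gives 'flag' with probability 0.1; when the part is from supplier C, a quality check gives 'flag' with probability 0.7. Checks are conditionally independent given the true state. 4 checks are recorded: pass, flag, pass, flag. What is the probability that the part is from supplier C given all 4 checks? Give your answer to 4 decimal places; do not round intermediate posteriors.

0.2823

After 'pass': normaliser = 0.45·0.3000 + 0.9·0.5000 + 0.3·0.2000; P(supplier A) ≈ 0.2093, P(supplier B) ≈ 0.6977, P(supplier C) ≈ 0.0930
After 'flag': normaliser = 0.55·0.2093 + 0.1·0.6977 + 0.7·0.0930; P(supplier A) ≈ 0.4605, P(supplier B) ≈ 0.2791, P(supplier C) ≈ 0.2605
After 'pass': normaliser = 0.45·0.4605 + 0.9·0.2791 + 0.3·0.2605; P(supplier A) ≈ 0.3862, P(supplier B) ≈ 0.4681, P(supplier C) ≈ 0.1456
After 'flag': normaliser = 0.55·0.3862 + 0.1·0.4681 + 0.7·0.1456; P(supplier A) ≈ 0.5881, P(supplier B) ≈ 0.1296, P(supplier C) ≈ 0.2823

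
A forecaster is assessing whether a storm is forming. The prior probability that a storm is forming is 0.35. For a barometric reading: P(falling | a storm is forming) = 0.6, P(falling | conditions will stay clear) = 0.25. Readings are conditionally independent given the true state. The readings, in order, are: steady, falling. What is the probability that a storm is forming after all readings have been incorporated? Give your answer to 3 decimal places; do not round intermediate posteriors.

After 'steady': P(storm) = 0.4·0.3500 / (0.4·0.3500 + 0.75·0.6500) ≈ 0.2231
After 'falling': P(storm) = 0.6·0.2231 / (0.6·0.2231 + 0.25·0.7769) ≈ 0.4080

0.408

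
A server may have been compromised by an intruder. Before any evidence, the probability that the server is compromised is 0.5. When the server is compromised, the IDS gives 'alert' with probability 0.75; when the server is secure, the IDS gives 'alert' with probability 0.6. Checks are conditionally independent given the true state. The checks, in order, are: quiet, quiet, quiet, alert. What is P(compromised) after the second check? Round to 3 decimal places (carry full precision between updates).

Each posterior becomes the prior for the next update.
After 'quiet': P(compromised) = 0.25·0.5000 / (0.25·0.5000 + 0.4·0.5000) ≈ 0.3846
After 'quiet': P(compromised) = 0.25·0.3846 / (0.25·0.3846 + 0.4·0.6154) ≈ 0.2809

0.281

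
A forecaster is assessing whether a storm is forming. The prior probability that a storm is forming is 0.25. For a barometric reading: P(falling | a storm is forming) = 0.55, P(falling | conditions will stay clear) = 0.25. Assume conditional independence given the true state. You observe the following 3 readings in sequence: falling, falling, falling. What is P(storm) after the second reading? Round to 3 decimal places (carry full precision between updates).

After 'falling': P(storm) = 0.55·0.2500 / (0.55·0.2500 + 0.25·0.7500) ≈ 0.4231
After 'falling': P(storm) = 0.55·0.4231 / (0.55·0.4231 + 0.25·0.5769) ≈ 0.6173

0.617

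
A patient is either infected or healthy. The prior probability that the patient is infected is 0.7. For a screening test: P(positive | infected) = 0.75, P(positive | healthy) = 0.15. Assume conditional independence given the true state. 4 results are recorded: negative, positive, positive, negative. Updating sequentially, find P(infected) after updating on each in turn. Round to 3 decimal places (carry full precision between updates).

0.835

Each posterior becomes the prior for the next update.
After 'negative': P(infected) = 0.25·0.7000 / (0.25·0.7000 + 0.85·0.3000) ≈ 0.4070
After 'positive': P(infected) = 0.75·0.4070 / (0.75·0.4070 + 0.15·0.5930) ≈ 0.7743
After 'positive': P(infected) = 0.75·0.7743 / (0.75·0.7743 + 0.15·0.2257) ≈ 0.9449
After 'negative': P(infected) = 0.25·0.9449 / (0.25·0.9449 + 0.85·0.0551) ≈ 0.8346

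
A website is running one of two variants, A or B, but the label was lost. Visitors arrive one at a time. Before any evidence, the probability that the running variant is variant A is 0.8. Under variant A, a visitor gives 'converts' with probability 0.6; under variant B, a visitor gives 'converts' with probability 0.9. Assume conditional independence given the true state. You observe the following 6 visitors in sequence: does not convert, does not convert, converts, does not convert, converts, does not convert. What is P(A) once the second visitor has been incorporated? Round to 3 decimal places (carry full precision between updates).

Each posterior becomes the prior for the next update.
After 'does not convert': P(A) = 0.4·0.8000 / (0.4·0.8000 + 0.1·0.2000) ≈ 0.9412
After 'does not convert': P(A) = 0.4·0.9412 / (0.4·0.9412 + 0.1·0.0588) ≈ 0.9846

0.985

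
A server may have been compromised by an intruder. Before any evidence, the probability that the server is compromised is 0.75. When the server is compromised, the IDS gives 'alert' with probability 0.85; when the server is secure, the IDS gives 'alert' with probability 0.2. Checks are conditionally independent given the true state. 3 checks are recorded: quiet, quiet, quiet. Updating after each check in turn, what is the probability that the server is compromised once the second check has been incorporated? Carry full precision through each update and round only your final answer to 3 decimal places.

0.095

After 'quiet': P(compromised) = 0.15·0.7500 / (0.15·0.7500 + 0.8·0.2500) ≈ 0.3600
After 'quiet': P(compromised) = 0.15·0.3600 / (0.15·0.3600 + 0.8·0.6400) ≈ 0.0954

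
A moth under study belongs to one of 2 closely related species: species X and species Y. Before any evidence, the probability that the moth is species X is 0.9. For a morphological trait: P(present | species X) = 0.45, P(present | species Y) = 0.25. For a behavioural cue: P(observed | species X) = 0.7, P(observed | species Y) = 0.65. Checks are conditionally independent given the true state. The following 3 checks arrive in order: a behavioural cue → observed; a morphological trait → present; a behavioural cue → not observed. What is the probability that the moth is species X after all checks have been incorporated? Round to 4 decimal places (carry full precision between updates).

0.9373

After a behavioural cue='observed': P(species X) = 0.7·0.9000 / (0.7·0.9000 + 0.65·0.1000) ≈ 0.9065
After a morphological trait='present': P(species X) = 0.45·0.9065 / (0.45·0.9065 + 0.25·0.0935) ≈ 0.9458
After a behavioural cue='not observed': P(species X) = 0.3·0.9458 / (0.3·0.9458 + 0.35·0.0542) ≈ 0.9373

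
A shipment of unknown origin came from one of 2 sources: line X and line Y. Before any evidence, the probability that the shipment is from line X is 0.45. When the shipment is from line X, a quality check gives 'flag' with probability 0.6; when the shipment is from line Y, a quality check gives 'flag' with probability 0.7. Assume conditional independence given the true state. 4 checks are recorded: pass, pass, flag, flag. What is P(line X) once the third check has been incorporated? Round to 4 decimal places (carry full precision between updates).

After 'pass': P(line X) = 0.4·0.4500 / (0.4·0.4500 + 0.3·0.5500) ≈ 0.5217
After 'pass': P(line X) = 0.4·0.5217 / (0.4·0.5217 + 0.3·0.4783) ≈ 0.5926
After 'flag': P(line X) = 0.6·0.5926 / (0.6·0.5926 + 0.7·0.4074) ≈ 0.5549

0.5549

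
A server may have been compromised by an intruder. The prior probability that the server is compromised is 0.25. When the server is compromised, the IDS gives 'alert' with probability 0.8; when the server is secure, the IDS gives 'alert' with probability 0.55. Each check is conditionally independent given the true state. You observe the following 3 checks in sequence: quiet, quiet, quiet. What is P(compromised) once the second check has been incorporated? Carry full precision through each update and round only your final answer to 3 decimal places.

0.062

Each posterior becomes the prior for the next update.
After 'quiet': P(compromised) = 0.2·0.2500 / (0.2·0.2500 + 0.45·0.7500) ≈ 0.1290
After 'quiet': P(compromised) = 0.2·0.1290 / (0.2·0.1290 + 0.45·0.8710) ≈ 0.0618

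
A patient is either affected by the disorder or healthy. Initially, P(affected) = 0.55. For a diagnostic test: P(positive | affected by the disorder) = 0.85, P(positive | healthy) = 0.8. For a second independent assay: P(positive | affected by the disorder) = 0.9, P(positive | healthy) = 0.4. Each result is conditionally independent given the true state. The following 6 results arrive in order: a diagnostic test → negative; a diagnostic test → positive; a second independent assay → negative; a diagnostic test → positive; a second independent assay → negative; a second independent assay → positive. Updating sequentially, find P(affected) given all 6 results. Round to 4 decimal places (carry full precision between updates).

Each posterior becomes the prior for the next update.
After a diagnostic test='negative': P(affected) = 0.15·0.5500 / (0.15·0.5500 + 0.2·0.4500) ≈ 0.4783
After a diagnostic test='positive': P(affected) = 0.85·0.4783 / (0.85·0.4783 + 0.8·0.5217) ≈ 0.4934
After a second independent assay='negative': P(affected) = 0.1·0.4934 / (0.1·0.4934 + 0.6·0.5066) ≈ 0.1397
After a diagnostic test='positive': P(affected) = 0.85·0.1397 / (0.85·0.1397 + 0.8·0.8603) ≈ 0.1471
After a second independent assay='negative': P(affected) = 0.1·0.1471 / (0.1·0.1471 + 0.6·0.8529) ≈ 0.0279
After a second independent assay='positive': P(affected) = 0.9·0.0279 / (0.9·0.0279 + 0.4·0.9721) ≈ 0.0607

0.0607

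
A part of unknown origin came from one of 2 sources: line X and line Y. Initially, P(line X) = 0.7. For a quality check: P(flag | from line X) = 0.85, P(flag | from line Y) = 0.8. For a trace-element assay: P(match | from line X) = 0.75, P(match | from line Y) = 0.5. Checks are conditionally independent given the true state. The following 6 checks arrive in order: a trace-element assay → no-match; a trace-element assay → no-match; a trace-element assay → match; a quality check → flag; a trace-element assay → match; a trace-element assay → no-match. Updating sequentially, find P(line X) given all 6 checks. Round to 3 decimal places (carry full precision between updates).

0.411

Each posterior becomes the prior for the next update.
After a trace-element assay='no-match': P(line X) = 0.25·0.7000 / (0.25·0.7000 + 0.5·0.3000) ≈ 0.5385
After a trace-element assay='no-match': P(line X) = 0.25·0.5385 / (0.25·0.5385 + 0.5·0.4615) ≈ 0.3684
After a trace-element assay='match': P(line X) = 0.75·0.3684 / (0.75·0.3684 + 0.5·0.6316) ≈ 0.4667
After a quality check='flag': P(line X) = 0.85·0.4667 / (0.85·0.4667 + 0.8·0.5333) ≈ 0.4818
After a trace-element assay='match': P(line X) = 0.75·0.4818 / (0.75·0.4818 + 0.5·0.5182) ≈ 0.5824
After a trace-element assay='no-match': P(line X) = 0.25·0.5824 / (0.25·0.5824 + 0.5·0.4176) ≈ 0.4108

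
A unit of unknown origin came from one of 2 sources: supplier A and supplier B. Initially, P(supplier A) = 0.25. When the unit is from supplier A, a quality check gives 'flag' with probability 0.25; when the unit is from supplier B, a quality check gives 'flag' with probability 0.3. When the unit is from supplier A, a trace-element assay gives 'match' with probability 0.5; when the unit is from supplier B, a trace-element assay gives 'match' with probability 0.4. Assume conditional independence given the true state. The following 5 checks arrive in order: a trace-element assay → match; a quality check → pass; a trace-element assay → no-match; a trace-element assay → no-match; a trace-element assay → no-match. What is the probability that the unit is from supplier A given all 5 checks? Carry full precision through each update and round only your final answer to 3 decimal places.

Apply Bayes' rule sequentially, carrying P(supplier A) forward.
After a trace-element assay='match': P(supplier A) = 0.5·0.2500 / (0.5·0.2500 + 0.4·0.7500) ≈ 0.2941
After a quality check='pass': P(supplier A) = 0.75·0.2941 / (0.75·0.2941 + 0.7·0.7059) ≈ 0.3086
After a trace-element assay='no-match': P(supplier A) = 0.5·0.3086 / (0.5·0.3086 + 0.6·0.6914) ≈ 0.2711
After a trace-element assay='no-match': P(supplier A) = 0.5·0.2711 / (0.5·0.2711 + 0.6·0.7289) ≈ 0.2367
After a trace-element assay='no-match': P(supplier A) = 0.5·0.2367 / (0.5·0.2367 + 0.6·0.7633) ≈ 0.2053

0.205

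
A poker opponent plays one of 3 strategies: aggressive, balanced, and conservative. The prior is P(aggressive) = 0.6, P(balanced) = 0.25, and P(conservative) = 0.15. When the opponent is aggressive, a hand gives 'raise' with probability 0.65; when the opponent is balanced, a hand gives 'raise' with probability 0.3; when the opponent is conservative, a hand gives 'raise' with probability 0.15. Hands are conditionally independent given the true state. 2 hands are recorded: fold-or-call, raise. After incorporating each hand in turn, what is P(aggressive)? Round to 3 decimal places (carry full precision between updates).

0.656

After 'fold-or-call': normaliser = 0.35·0.6000 + 0.7·0.2500 + 0.85·0.1500; P(aggressive) ≈ 0.4098, P(balanced) ≈ 0.3415, P(conservative) ≈ 0.2488
After 'raise': normaliser = 0.65·0.4098 + 0.3·0.3415 + 0.15·0.2488; P(aggressive) ≈ 0.6559, P(balanced) ≈ 0.2523, P(conservative) ≈ 0.0919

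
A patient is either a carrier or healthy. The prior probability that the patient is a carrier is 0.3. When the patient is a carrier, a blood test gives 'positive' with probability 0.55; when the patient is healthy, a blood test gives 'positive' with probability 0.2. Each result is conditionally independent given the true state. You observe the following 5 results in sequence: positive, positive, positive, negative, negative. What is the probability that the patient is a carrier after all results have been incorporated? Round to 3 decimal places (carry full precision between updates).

After 'positive': P(carrier) = 0.55·0.3000 / (0.55·0.3000 + 0.2·0.7000) ≈ 0.5410
After 'positive': P(carrier) = 0.55·0.5410 / (0.55·0.5410 + 0.2·0.4590) ≈ 0.7642
After 'positive': P(carrier) = 0.55·0.7642 / (0.55·0.7642 + 0.2·0.2358) ≈ 0.8991
After 'negative': P(carrier) = 0.45·0.8991 / (0.45·0.8991 + 0.8·0.1009) ≈ 0.8337
After 'negative': P(carrier) = 0.45·0.8337 / (0.45·0.8337 + 0.8·0.1663) ≈ 0.7382

0.738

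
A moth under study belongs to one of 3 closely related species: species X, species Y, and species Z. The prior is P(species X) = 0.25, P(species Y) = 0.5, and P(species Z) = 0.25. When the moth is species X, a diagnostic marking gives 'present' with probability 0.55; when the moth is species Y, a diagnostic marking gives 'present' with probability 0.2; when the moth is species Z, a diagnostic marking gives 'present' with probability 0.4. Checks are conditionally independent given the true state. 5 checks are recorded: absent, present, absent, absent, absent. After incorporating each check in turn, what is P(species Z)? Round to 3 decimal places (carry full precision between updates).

After 'absent': normaliser = 0.45·0.2500 + 0.8·0.5000 + 0.6·0.2500; P(species X) ≈ 0.1698, P(species Y) ≈ 0.6038, P(species Z) ≈ 0.2264
After 'present': normaliser = 0.55·0.1698 + 0.2·0.6038 + 0.4·0.2264; P(species X) ≈ 0.3065, P(species Y) ≈ 0.3963, P(species Z) ≈ 0.2972
After 'absent': normaliser = 0.45·0.3065 + 0.8·0.3963 + 0.6·0.2972; P(species X) ≈ 0.2178, P(species Y) ≈ 0.5006, P(species Z) ≈ 0.2816
After 'absent': normaliser = 0.45·0.2178 + 0.8·0.5006 + 0.6·0.2816; P(species X) ≈ 0.1468, P(species Y) ≈ 0.6000, P(species Z) ≈ 0.2531
After 'absent': normaliser = 0.45·0.1468 + 0.8·0.6000 + 0.6·0.2531; P(species X) ≈ 0.0947, P(species Y) ≈ 0.6877, P(species Z) ≈ 0.2176

0.218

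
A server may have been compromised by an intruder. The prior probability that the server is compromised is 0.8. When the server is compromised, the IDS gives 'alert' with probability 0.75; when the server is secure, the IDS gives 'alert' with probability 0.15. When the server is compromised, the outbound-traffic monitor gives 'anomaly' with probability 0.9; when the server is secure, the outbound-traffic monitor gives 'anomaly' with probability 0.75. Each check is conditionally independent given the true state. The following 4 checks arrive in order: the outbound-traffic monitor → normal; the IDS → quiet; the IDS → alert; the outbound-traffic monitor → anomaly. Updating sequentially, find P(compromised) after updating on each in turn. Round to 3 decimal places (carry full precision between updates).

After the outbound-traffic monitor='normal': P(compromised) = 0.1·0.8000 / (0.1·0.8000 + 0.25·0.2000) ≈ 0.6154
After the IDS='quiet': P(compromised) = 0.25·0.6154 / (0.25·0.6154 + 0.85·0.3846) ≈ 0.3200
After the IDS='alert': P(compromised) = 0.75·0.3200 / (0.75·0.3200 + 0.15·0.6800) ≈ 0.7018
After the outbound-traffic monitor='anomaly': P(compromised) = 0.9·0.7018 / (0.9·0.7018 + 0.75·0.2982) ≈ 0.7385

0.738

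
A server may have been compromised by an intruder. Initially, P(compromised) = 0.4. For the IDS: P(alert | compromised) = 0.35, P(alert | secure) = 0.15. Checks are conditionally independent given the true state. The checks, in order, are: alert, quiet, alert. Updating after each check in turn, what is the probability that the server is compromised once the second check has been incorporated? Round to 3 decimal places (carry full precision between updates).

0.543

Each posterior becomes the prior for the next update.
After 'alert': P(compromised) = 0.35·0.4000 / (0.35·0.4000 + 0.15·0.6000) ≈ 0.6087
After 'quiet': P(compromised) = 0.65·0.6087 / (0.65·0.6087 + 0.85·0.3913) ≈ 0.5433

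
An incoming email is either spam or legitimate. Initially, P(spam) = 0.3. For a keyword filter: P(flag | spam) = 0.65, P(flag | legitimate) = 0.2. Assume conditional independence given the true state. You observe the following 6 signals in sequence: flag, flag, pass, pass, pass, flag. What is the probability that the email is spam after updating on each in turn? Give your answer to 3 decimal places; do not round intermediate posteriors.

Each posterior becomes the prior for the next update.
After 'flag': P(spam) = 0.65·0.3000 / (0.65·0.3000 + 0.2·0.7000) ≈ 0.5821
After 'flag': P(spam) = 0.65·0.5821 / (0.65·0.5821 + 0.2·0.4179) ≈ 0.8191
After 'pass': P(spam) = 0.35·0.8191 / (0.35·0.8191 + 0.8·0.1809) ≈ 0.6645
After 'pass': P(spam) = 0.35·0.6645 / (0.35·0.6645 + 0.8·0.3355) ≈ 0.4642
After 'pass': P(spam) = 0.35·0.4642 / (0.35·0.4642 + 0.8·0.5358) ≈ 0.2749
After 'flag': P(spam) = 0.65·0.2749 / (0.65·0.2749 + 0.2·0.7251) ≈ 0.5520

0.552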